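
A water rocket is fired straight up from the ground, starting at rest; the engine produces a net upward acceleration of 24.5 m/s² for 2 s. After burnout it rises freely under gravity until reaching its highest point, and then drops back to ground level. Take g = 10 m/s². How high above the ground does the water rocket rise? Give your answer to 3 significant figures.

169 m

Phase 1 (powered ascent): v₀ = 0 m/s, a = 24.5 m/s².
v = v₀ + at = 0 + (24.5)(2) = 49.0 m/s
Δx = v₀t + ½at² = 0·2 + 0.5·24.5·2² = 49.0 m

Phase 2 (coasting upward): v₀ = 49.0 m/s, a = -10 m/s².
v = v₀ + at → t = (0 − 49.0) / -10 = 4.90 s
v² = v₀² + 2aΔx → Δx = (0² − 49.0²)/(2·-10) = 120 m
Maximum height = 49.0 + 120 = 169 m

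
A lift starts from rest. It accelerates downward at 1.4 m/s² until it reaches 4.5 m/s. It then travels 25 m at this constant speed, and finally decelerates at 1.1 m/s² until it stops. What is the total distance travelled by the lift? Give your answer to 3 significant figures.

41.4 m

Phase 1 (accelerating): v₀ = 0 m/s, a = 1.4 m/s².
v = v₀ + at → t = (4.5 − 0) / 1.4 = 3.21 s
v² = v₀² + 2aΔx → Δx = (4.5² − 0²)/(2·1.4) = 7.23 m

Phase 2 (constant speed): v₀ = 4.50 m/s, a = 0 m/s².
Constant speed: t = d/v = 25/4.50 = 5.56 s

Phase 3 (decelerating): v₀ = 4.50 m/s, a = -1.1 m/s².
v = v₀ + at → t = (0 − 4.50) / -1.1 = 4.09 s
v² = v₀² + 2aΔx → Δx = (0² − 4.50²)/(2·-1.1) = 9.20 m
Total distance = 7.23 + 25.0 + 9.20 = 41.4 m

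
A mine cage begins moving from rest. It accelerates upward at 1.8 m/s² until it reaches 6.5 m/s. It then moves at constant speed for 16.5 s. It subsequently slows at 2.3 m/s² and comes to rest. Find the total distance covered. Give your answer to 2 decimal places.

128.17 m

Phase 1 (accelerating): v₀ = 0 m/s, a = 1.8 m/s².
v = v₀ + at → t = (6.5 − 0) / 1.8 = 3.61 s
v² = v₀² + 2aΔx → Δx = (6.5² − 0²)/(2·1.8) = 11.7 m

Phase 2 (constant speed): v₀ = 6.50 m/s, a = 0 m/s².
v = v₀ + at = 6.50 + (0)(16.5) = 6.50 m/s
Δx = v₀t + ½at² = 6.50·16.5 + 0.5·0·16.5² = 107 m

Phase 3 (decelerating): v₀ = 6.50 m/s, a = -2.3 m/s².
v = v₀ + at → t = (0 − 6.50) / -2.3 = 2.83 s
v² = v₀² + 2aΔx → Δx = (0² − 6.50²)/(2·-2.3) = 9.18 m
Total distance = 11.7 + 107 + 9.18 = 128 m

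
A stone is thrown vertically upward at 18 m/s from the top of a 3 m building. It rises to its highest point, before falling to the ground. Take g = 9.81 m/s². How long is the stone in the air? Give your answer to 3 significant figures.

Phase 1 (rising): v₀ = 18.0 m/s, a = -9.81 m/s².
v = v₀ + at → t = (0 − 18.0) / -9.81 = 1.83 s
v² = v₀² + 2aΔx → Δx = (0² − 18.0²)/(2·-9.81) = 16.5 m

Phase 2 (falling): v₀ = 0 m/s, a = -9.81 m/s².
Falls 19.5 m from rest: t = √(2·19.5/9.81) = 1.99 s; v = g·t = 19.6 m/s.
Total time = 1.83 + 1.99 = 3.83 s

3.83 s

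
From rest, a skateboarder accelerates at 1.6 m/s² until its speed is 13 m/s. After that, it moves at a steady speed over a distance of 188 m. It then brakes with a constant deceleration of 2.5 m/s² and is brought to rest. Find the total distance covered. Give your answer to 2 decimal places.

Phase 1 (accelerating): v₀ = 0 m/s, a = 1.6 m/s².
v = v₀ + at → t = (13 − 0) / 1.6 = 8.12 s
v² = v₀² + 2aΔx → Δx = (13² − 0²)/(2·1.6) = 52.8 m

Phase 2 (constant speed): v₀ = 13.0 m/s, a = 0 m/s².
Constant speed: t = d/v = 188/13.0 = 14.5 s

Phase 3 (decelerating): v₀ = 13.0 m/s, a = -2.5 m/s².
v = v₀ + at → t = (0 − 13.0) / -2.5 = 5.20 s
v² = v₀² + 2aΔx → Δx = (0² − 13.0²)/(2·-2.5) = 33.8 m
Total distance = 52.8 + 188 + 33.8 = 275 m

274.61 m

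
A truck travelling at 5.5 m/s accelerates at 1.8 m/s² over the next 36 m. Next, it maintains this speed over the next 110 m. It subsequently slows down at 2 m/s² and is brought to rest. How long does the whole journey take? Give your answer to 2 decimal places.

18.99 s

Phase 1 (accelerating): v₀ = 5.50 m/s, a = 1.8 m/s².
v² = v₀² + 2aΔx = 5.50² + 2·1.8·36 = 160 → v = 12.6 m/s
t = (v − v₀)/a = (12.6 − 5.50)/1.8 = 3.97 s

Phase 2 (constant speed): v₀ = 12.6 m/s, a = 0 m/s².
Constant speed: t = d/v = 110/12.6 = 8.70 s

Phase 3 (decelerating): v₀ = 12.6 m/s, a = -2 m/s².
v = v₀ + at → t = (0 − 12.6) / -2 = 6.32 s
v² = v₀² + 2aΔx → Δx = (0² − 12.6²)/(2·-2) = 40.0 m
Total time = 3.97 + 8.70 + 6.32 = 19.0 s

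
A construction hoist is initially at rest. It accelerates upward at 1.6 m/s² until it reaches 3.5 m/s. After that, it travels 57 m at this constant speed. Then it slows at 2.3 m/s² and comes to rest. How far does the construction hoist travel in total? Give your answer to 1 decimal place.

Phase 1 (accelerating): v₀ = 0 m/s, a = 1.6 m/s².
v = v₀ + at → t = (3.5 − 0) / 1.6 = 2.19 s
v² = v₀² + 2aΔx → Δx = (3.5² − 0²)/(2·1.6) = 3.83 m

Phase 2 (constant speed): v₀ = 3.50 m/s, a = 0 m/s².
Constant speed: t = d/v = 57/3.50 = 16.3 s

Phase 3 (decelerating): v₀ = 3.50 m/s, a = -2.3 m/s².
v = v₀ + at → t = (0 − 3.50) / -2.3 = 1.52 s
v² = v₀² + 2aΔx → Δx = (0² − 3.50²)/(2·-2.3) = 2.66 m
Total distance = 3.83 + 57.0 + 2.66 = 63.5 m

63.5 m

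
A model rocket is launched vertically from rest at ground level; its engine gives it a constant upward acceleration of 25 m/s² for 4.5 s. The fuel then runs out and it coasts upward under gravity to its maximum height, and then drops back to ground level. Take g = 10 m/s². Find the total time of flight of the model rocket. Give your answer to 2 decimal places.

29.06 s

Phase 1 (powered ascent): v₀ = 0 m/s, a = 25 m/s².
v = v₀ + at = 0 + (25)(4.5) = 112 m/s
Δx = v₀t + ½at² = 0·4.5 + 0.5·25·4.5² = 253 m

Phase 2 (coasting upward): v₀ = 112 m/s, a = -10 m/s².
v = v₀ + at → t = (0 − 112) / -10 = 11.2 s
v² = v₀² + 2aΔx → Δx = (0² − 112²)/(2·-10) = 633 m

Phase 3 (free fall): v₀ = 0 m/s, a = -10 m/s².
Falls 886 m from rest: t = √(2·886/10) = 13.3 s; v = g·t = 133 m/s.
Total time = 4.50 + 11.2 + 13.3 = 29.1 s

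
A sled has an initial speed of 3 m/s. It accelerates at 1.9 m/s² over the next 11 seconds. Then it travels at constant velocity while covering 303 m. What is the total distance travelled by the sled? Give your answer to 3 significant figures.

451 m

Phase 1 (accelerating): v₀ = 3.00 m/s, a = 1.9 m/s².
v = v₀ + at = 3.00 + (1.9)(11) = 23.9 m/s
Δx = v₀t + ½at² = 3.00·11 + 0.5·1.9·11² = 148 m

Phase 2 (constant speed): v₀ = 23.9 m/s, a = 0 m/s².
Constant speed: t = d/v = 303/23.9 = 12.7 s
Total distance = 148 + 303 = 451 m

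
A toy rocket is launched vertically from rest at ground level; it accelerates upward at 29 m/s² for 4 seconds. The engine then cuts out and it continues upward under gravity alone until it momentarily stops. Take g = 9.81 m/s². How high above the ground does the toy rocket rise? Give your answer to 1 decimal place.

917.8 m

Phase 1 (powered ascent): v₀ = 0 m/s, a = 29 m/s².
v = v₀ + at = 0 + (29)(4) = 116 m/s
Δx = v₀t + ½at² = 0·4 + 0.5·29·4² = 232 m

Phase 2 (coasting upward): v₀ = 116 m/s, a = -9.81 m/s².
v = v₀ + at → t = (0 − 116) / -9.81 = 11.8 s
v² = v₀² + 2aΔx → Δx = (0² − 116²)/(2·-9.81) = 686 m
Maximum height = 232 + 686 = 918 m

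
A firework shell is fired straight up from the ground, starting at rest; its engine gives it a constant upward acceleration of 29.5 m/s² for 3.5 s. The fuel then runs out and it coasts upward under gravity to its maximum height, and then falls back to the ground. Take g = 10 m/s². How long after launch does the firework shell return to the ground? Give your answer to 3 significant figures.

Phase 1 (powered ascent): v₀ = 0 m/s, a = 29.5 m/s².
v = v₀ + at = 0 + (29.5)(3.5) = 103 m/s
Δx = v₀t + ½at² = 0·3.5 + 0.5·29.5·3.5² = 181 m

Phase 2 (coasting upward): v₀ = 103 m/s, a = -10 m/s².
v = v₀ + at → t = (0 − 103) / -10 = 10.3 s
v² = v₀² + 2aΔx → Δx = (0² − 103²)/(2·-10) = 533 m

Phase 3 (free fall): v₀ = 0 m/s, a = -10 m/s².
Falls 714 m from rest: t = √(2·714/10) = 11.9 s; v = g·t = 119 m/s.
Total time = 3.50 + 10.3 + 11.9 = 25.8 s

25.8 s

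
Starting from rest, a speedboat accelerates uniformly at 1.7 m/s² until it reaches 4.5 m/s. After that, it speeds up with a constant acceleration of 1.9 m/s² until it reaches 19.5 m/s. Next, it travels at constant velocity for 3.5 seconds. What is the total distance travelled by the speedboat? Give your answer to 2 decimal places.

Phase 1 (accelerating): v₀ = 0 m/s, a = 1.7 m/s².
v = v₀ + at → t = (4.5 − 0) / 1.7 = 2.65 s
v² = v₀² + 2aΔx → Δx = (4.5² − 0²)/(2·1.7) = 5.96 m

Phase 2 (accelerating): v₀ = 4.50 m/s, a = 1.9 m/s².
v = v₀ + at → t = (19.5 − 4.50) / 1.9 = 7.89 s
v² = v₀² + 2aΔx → Δx = (19.5² − 4.50²)/(2·1.9) = 94.7 m

Phase 3 (constant speed): v₀ = 19.5 m/s, a = 0 m/s².
v = v₀ + at = 19.5 + (0)(3.5) = 19.5 m/s
Δx = v₀t + ½at² = 19.5·3.5 + 0.5·0·3.5² = 68.2 m
Total distance = 5.96 + 94.7 + 68.2 = 169 m

168.94 m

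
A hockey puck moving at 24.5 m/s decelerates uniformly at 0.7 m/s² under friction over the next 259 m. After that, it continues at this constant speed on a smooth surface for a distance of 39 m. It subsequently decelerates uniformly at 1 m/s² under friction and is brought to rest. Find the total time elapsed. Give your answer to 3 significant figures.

Phase 1 (decelerating): v₀ = 24.5 m/s, a = -0.7 m/s².
v² = v₀² + 2aΔx = 24.5² + 2·-0.7·259 = 238 → v = 15.4 m/s
t = (v − v₀)/a = (15.4 − 24.5)/-0.7 = 13.0 s

Phase 2 (constant speed): v₀ = 15.4 m/s, a = 0 m/s².
Constant speed: t = d/v = 39/15.4 = 2.53 s

Phase 3 (decelerating): v₀ = 15.4 m/s, a = -1 m/s².
v = v₀ + at → t = (0 − 15.4) / -1 = 15.4 s
v² = v₀² + 2aΔx → Δx = (0² − 15.4²)/(2·-1) = 119 m
Total time = 13.0 + 2.53 + 15.4 = 30.9 s

30.9 s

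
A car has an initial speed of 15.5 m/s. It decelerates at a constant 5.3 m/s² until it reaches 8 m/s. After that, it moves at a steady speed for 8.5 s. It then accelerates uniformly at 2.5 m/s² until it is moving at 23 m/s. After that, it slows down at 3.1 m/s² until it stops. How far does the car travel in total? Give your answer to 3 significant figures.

Phase 1 (decelerating): v₀ = 15.5 m/s, a = -5.3 m/s².
v = v₀ + at → t = (8 − 15.5) / -5.3 = 1.42 s
v² = v₀² + 2aΔx → Δx = (8² − 15.5²)/(2·-5.3) = 16.6 m

Phase 2 (constant speed): v₀ = 8.00 m/s, a = 0 m/s².
v = v₀ + at = 8.00 + (0)(8.5) = 8.00 m/s
Δx = v₀t + ½at² = 8.00·8.5 + 0.5·0·8.5² = 68.0 m

Phase 3 (accelerating): v₀ = 8.00 m/s, a = 2.5 m/s².
v = v₀ + at → t = (23 − 8.00) / 2.5 = 6.00 s
v² = v₀² + 2aΔx → Δx = (23² − 8.00²)/(2·2.5) = 93.0 m

Phase 4 (decelerating): v₀ = 23.0 m/s, a = -3.1 m/s².
v = v₀ + at → t = (0 − 23.0) / -3.1 = 7.42 s
v² = v₀² + 2aΔx → Δx = (0² − 23.0²)/(2·-3.1) = 85.3 m
Total distance = 16.6 + 68.0 + 93.0 + 85.3 = 263 m

263 m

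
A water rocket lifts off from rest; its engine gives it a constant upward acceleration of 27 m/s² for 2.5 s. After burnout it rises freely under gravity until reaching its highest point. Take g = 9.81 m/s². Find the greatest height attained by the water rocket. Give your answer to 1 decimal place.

316.6 m

Phase 1 (powered ascent): v₀ = 0 m/s, a = 27 m/s².
v = v₀ + at = 0 + (27)(2.5) = 67.5 m/s
Δx = v₀t + ½at² = 0·2.5 + 0.5·27·2.5² = 84.4 m

Phase 2 (coasting upward): v₀ = 67.5 m/s, a = -9.81 m/s².
v = v₀ + at → t = (0 − 67.5) / -9.81 = 6.88 s
v² = v₀² + 2aΔx → Δx = (0² − 67.5²)/(2·-9.81) = 232 m
Maximum height = 84.4 + 232 = 317 m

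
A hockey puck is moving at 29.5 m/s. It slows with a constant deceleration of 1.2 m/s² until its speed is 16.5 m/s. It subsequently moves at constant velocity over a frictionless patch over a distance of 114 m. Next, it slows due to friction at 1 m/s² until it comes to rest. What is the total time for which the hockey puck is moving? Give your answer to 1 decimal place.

Phase 1 (decelerating): v₀ = 29.5 m/s, a = -1.2 m/s².
v = v₀ + at → t = (16.5 − 29.5) / -1.2 = 10.8 s
v² = v₀² + 2aΔx → Δx = (16.5² − 29.5²)/(2·-1.2) = 249 m

Phase 2 (constant speed): v₀ = 16.5 m/s, a = 0 m/s².
Constant speed: t = d/v = 114/16.5 = 6.91 s

Phase 3 (decelerating): v₀ = 16.5 m/s, a = -1 m/s².
v = v₀ + at → t = (0 − 16.5) / -1 = 16.5 s
v² = v₀² + 2aΔx → Δx = (0² − 16.5²)/(2·-1) = 136 m
Total time = 10.8 + 6.91 + 16.5 = 34.2 s

34.2 s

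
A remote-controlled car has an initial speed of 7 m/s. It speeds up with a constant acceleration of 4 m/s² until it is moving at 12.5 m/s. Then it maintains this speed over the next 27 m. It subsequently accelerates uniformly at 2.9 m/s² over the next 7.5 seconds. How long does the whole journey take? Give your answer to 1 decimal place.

Phase 1 (accelerating): v₀ = 7.00 m/s, a = 4 m/s².
v = v₀ + at → t = (12.5 − 7.00) / 4 = 1.38 s
v² = v₀² + 2aΔx → Δx = (12.5² − 7.00²)/(2·4) = 13.4 m

Phase 2 (constant speed): v₀ = 12.5 m/s, a = 0 m/s².
Constant speed: t = d/v = 27/12.5 = 2.16 s

Phase 3 (accelerating): v₀ = 12.5 m/s, a = 2.9 m/s².
v = v₀ + at = 12.5 + (2.9)(7.5) = 34.2 m/s
Δx = v₀t + ½at² = 12.5·7.5 + 0.5·2.9·7.5² = 175 m
Total time = 1.38 + 2.16 + 7.50 = 11.0 s

11.0 s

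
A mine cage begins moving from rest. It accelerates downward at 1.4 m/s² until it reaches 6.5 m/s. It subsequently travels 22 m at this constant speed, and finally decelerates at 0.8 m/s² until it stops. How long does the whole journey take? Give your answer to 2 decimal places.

16.15 s

Phase 1 (accelerating): v₀ = 0 m/s, a = 1.4 m/s².
v = v₀ + at → t = (6.5 − 0) / 1.4 = 4.64 s
v² = v₀² + 2aΔx → Δx = (6.5² − 0²)/(2·1.4) = 15.1 m

Phase 2 (constant speed): v₀ = 6.50 m/s, a = 0 m/s².
Constant speed: t = d/v = 22/6.50 = 3.38 s

Phase 3 (decelerating): v₀ = 6.50 m/s, a = -0.8 m/s².
v = v₀ + at → t = (0 − 6.50) / -0.8 = 8.12 s
v² = v₀² + 2aΔx → Δx = (0² − 6.50²)/(2·-0.8) = 26.4 m
Total time = 4.64 + 3.38 + 8.12 = 16.2 s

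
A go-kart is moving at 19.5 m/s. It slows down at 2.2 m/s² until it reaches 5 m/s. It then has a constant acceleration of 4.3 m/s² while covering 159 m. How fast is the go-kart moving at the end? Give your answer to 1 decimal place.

Phase 1 (decelerating): v₀ = 19.5 m/s, a = -2.2 m/s².
v = v₀ + at → t = (5 − 19.5) / -2.2 = 6.59 s
v² = v₀² + 2aΔx → Δx = (5² − 19.5²)/(2·-2.2) = 80.7 m

Phase 2 (accelerating): v₀ = 5.00 m/s, a = 4.3 m/s².
v² = v₀² + 2aΔx = 5.00² + 2·4.3·159 = 1390 → v = 37.3 m/s
t = (v − v₀)/a = (37.3 − 5.00)/4.3 = 7.52 s
Final speed = 37.3 m/s

37.3 m/s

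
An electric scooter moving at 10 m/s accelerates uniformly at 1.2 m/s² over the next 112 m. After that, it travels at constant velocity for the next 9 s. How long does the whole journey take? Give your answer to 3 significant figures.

Phase 1 (accelerating): v₀ = 10.0 m/s, a = 1.2 m/s².
v² = v₀² + 2aΔx = 10.0² + 2·1.2·112 = 369 → v = 19.2 m/s
t = (v − v₀)/a = (19.2 − 10.0)/1.2 = 7.67 s

Phase 2 (constant speed): v₀ = 19.2 m/s, a = 0 m/s².
v = v₀ + at = 19.2 + (0)(9) = 19.2 m/s
Δx = v₀t + ½at² = 19.2·9 + 0.5·0·9² = 173 m
Total time = 7.67 + 9.00 = 16.7 s

16.7 s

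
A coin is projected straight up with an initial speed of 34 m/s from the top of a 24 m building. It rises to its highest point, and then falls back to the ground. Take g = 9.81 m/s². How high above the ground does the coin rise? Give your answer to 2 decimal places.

82.92 m

Phase 1 (rising): v₀ = 34.0 m/s, a = -9.81 m/s².
v = v₀ + at → t = (0 − 34.0) / -9.81 = 3.47 s
v² = v₀² + 2aΔx → Δx = (0² − 34.0²)/(2·-9.81) = 58.9 m
Maximum height = 24 + 58.9 = 82.9 m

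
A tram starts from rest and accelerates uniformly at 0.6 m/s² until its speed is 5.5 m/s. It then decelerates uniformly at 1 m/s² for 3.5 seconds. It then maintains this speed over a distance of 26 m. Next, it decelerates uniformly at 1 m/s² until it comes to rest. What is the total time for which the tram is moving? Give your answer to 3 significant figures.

Phase 1 (accelerating): v₀ = 0 m/s, a = 0.6 m/s².
v = v₀ + at → t = (5.5 − 0) / 0.6 = 9.17 s
v² = v₀² + 2aΔx → Δx = (5.5² − 0²)/(2·0.6) = 25.2 m

Phase 2 (decelerating): v₀ = 5.50 m/s, a = -1 m/s².
v = v₀ + at = 5.50 + (-1)(3.5) = 2.00 m/s
Δx = v₀t + ½at² = 5.50·3.5 + 0.5·-1·3.5² = 13.1 m

Phase 3 (constant speed): v₀ = 2.00 m/s, a = 0 m/s².
Constant speed: t = d/v = 26/2.00 = 13.0 s

Phase 4 (decelerating): v₀ = 2.00 m/s, a = -1 m/s².
v = v₀ + at → t = (0 − 2.00) / -1 = 2.00 s
v² = v₀² + 2aΔx → Δx = (0² − 2.00²)/(2·-1) = 2.00 m
Total time = 9.17 + 3.50 + 13.0 + 2.00 = 27.7 s

27.7 s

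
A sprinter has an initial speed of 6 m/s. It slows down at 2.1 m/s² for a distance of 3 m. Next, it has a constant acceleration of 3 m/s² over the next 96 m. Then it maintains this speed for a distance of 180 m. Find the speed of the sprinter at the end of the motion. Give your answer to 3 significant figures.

24.5 m/s

Phase 1 (decelerating): v₀ = 6.00 m/s, a = -2.1 m/s².
v² = v₀² + 2aΔx = 6.00² + 2·-2.1·3 = 23.4 → v = 4.84 m/s
t = (v − v₀)/a = (4.84 − 6.00)/-2.1 = 0.554 s

Phase 2 (accelerating): v₀ = 4.84 m/s, a = 3 m/s².
v² = v₀² + 2aΔx = 4.84² + 2·3·96 = 599 → v = 24.5 m/s
t = (v − v₀)/a = (24.5 − 4.84)/3 = 6.55 s

Phase 3 (constant speed): v₀ = 24.5 m/s, a = 0 m/s².
Constant speed: t = d/v = 180/24.5 = 7.35 s
Final speed = 24.5 m/s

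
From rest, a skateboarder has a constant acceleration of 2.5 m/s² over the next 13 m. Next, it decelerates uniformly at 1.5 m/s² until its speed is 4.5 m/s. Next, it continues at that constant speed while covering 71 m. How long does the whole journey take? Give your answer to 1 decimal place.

21.4 s

Phase 1 (accelerating): v₀ = 0 m/s, a = 2.5 m/s².
v² = v₀² + 2aΔx = 0² + 2·2.5·13 = 65.0 → v = 8.06 m/s
t = (v − v₀)/a = (8.06 − 0)/2.5 = 3.22 s

Phase 2 (decelerating): v₀ = 8.06 m/s, a = -1.5 m/s².
v = v₀ + at → t = (4.5 − 8.06) / -1.5 = 2.37 s
v² = v₀² + 2aΔx → Δx = (4.5² − 8.06²)/(2·-1.5) = 14.9 m

Phase 3 (constant speed): v₀ = 4.50 m/s, a = 0 m/s².
Constant speed: t = d/v = 71/4.50 = 15.8 s
Total time = 3.22 + 2.37 + 15.8 = 21.4 s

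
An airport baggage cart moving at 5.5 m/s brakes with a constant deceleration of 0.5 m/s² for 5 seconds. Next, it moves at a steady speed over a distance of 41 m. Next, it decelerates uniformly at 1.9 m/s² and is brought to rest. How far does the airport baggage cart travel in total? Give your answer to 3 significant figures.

64.6 m

Phase 1 (decelerating): v₀ = 5.50 m/s, a = -0.5 m/s².
v = v₀ + at = 5.50 + (-0.5)(5) = 3.00 m/s
Δx = v₀t + ½at² = 5.50·5 + 0.5·-0.5·5² = 21.2 m

Phase 2 (constant speed): v₀ = 3.00 m/s, a = 0 m/s².
Constant speed: t = d/v = 41/3.00 = 13.7 s

Phase 3 (decelerating): v₀ = 3.00 m/s, a = -1.9 m/s².
v = v₀ + at → t = (0 − 3.00) / -1.9 = 1.58 s
v² = v₀² + 2aΔx → Δx = (0² − 3.00²)/(2·-1.9) = 2.37 m
Total distance = 21.2 + 41.0 + 2.37 = 64.6 m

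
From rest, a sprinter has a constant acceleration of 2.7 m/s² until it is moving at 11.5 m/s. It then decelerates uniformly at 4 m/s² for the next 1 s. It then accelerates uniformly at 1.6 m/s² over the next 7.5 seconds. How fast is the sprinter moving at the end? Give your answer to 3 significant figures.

Phase 1 (accelerating): v₀ = 0 m/s, a = 2.7 m/s².
v = v₀ + at → t = (11.5 − 0) / 2.7 = 4.26 s
v² = v₀² + 2aΔx → Δx = (11.5² − 0²)/(2·2.7) = 24.5 m

Phase 2 (decelerating): v₀ = 11.5 m/s, a = -4 m/s².
v = v₀ + at = 11.5 + (-4)(1) = 7.50 m/s
Δx = v₀t + ½at² = 11.5·1 + 0.5·-4·1² = 9.50 m

Phase 3 (accelerating): v₀ = 7.50 m/s, a = 1.6 m/s².
v = v₀ + at = 7.50 + (1.6)(7.5) = 19.5 m/s
Δx = v₀t + ½at² = 7.50·7.5 + 0.5·1.6·7.5² = 101 m
Final speed = 19.5 m/s

19.5 m/s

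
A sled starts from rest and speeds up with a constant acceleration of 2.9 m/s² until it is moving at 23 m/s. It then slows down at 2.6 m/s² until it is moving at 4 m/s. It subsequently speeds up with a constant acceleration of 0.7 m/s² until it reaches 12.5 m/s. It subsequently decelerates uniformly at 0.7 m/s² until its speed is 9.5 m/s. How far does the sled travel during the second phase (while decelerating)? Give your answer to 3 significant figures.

Phase 1 (accelerating): v₀ = 0 m/s, a = 2.9 m/s².
v = v₀ + at → t = (23 − 0) / 2.9 = 7.93 s
v² = v₀² + 2aΔx → Δx = (23² − 0²)/(2·2.9) = 91.2 m

Phase 2 (decelerating): v₀ = 23.0 m/s, a = -2.6 m/s².
v = v₀ + at → t = (4 − 23.0) / -2.6 = 7.31 s
v² = v₀² + 2aΔx → Δx = (4² − 23.0²)/(2·-2.6) = 98.7 m
Distance in phase 2 = 98.7 m

98.7 m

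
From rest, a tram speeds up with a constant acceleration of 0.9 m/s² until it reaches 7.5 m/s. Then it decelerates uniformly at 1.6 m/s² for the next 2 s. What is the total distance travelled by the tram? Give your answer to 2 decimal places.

43.05 m

Phase 1 (accelerating): v₀ = 0 m/s, a = 0.9 m/s².
v = v₀ + at → t = (7.5 − 0) / 0.9 = 8.33 s
v² = v₀² + 2aΔx → Δx = (7.5² − 0²)/(2·0.9) = 31.2 m

Phase 2 (decelerating): v₀ = 7.50 m/s, a = -1.6 m/s².
v = v₀ + at = 7.50 + (-1.6)(2) = 4.30 m/s
Δx = v₀t + ½at² = 7.50·2 + 0.5·-1.6·2² = 11.8 m
Total distance = 31.2 + 11.8 = 43.0 m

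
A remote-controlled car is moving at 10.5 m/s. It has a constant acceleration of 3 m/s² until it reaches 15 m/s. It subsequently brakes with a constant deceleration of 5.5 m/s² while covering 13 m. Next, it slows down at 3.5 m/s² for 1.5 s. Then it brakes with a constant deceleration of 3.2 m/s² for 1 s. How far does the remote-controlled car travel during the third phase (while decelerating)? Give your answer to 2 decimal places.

9.65 m

Phase 1 (accelerating): v₀ = 10.5 m/s, a = 3 m/s².
v = v₀ + at → t = (15 − 10.5) / 3 = 1.50 s
v² = v₀² + 2aΔx → Δx = (15² − 10.5²)/(2·3) = 19.1 m

Phase 2 (decelerating): v₀ = 15.0 m/s, a = -5.5 m/s².
v² = v₀² + 2aΔx = 15.0² + 2·-5.5·13 = 82.0 → v = 9.06 m/s
t = (v − v₀)/a = (9.06 − 15.0)/-5.5 = 1.08 s

Phase 3 (decelerating): v₀ = 9.06 m/s, a = -3.5 m/s².
v = v₀ + at = 9.06 + (-3.5)(1.5) = 3.81 m/s
Δx = v₀t + ½at² = 9.06·1.5 + 0.5·-3.5·1.5² = 9.65 m
Distance in phase 3 = 9.65 m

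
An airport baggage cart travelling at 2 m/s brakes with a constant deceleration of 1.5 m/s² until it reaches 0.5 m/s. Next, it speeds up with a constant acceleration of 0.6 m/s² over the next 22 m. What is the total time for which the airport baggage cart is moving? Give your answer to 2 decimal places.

8.77 s

Phase 1 (decelerating): v₀ = 2.00 m/s, a = -1.5 m/s².
v = v₀ + at → t = (0.5 − 2.00) / -1.5 = 1.00 s
v² = v₀² + 2aΔx → Δx = (0.5² − 2.00²)/(2·-1.5) = 1.25 m

Phase 2 (accelerating): v₀ = 0.500 m/s, a = 0.6 m/s².
v² = v₀² + 2aΔx = 0.500² + 2·0.6·22 = 26.6 → v = 5.16 m/s
t = (v − v₀)/a = (5.16 − 0.500)/0.6 = 7.77 s
Total time = 1.00 + 7.77 = 8.77 s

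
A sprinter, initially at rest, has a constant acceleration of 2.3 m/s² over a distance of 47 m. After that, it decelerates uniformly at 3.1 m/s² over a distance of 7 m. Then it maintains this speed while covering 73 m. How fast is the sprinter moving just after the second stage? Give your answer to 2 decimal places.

13.15 m/s

Phase 1 (accelerating): v₀ = 0 m/s, a = 2.3 m/s².
v² = v₀² + 2aΔx = 0² + 2·2.3·47 = 216 → v = 14.7 m/s
t = (v − v₀)/a = (14.7 − 0)/2.3 = 6.39 s

Phase 2 (decelerating): v₀ = 14.7 m/s, a = -3.1 m/s².
v² = v₀² + 2aΔx = 14.7² + 2·-3.1·7 = 173 → v = 13.1 m/s
t = (v − v₀)/a = (13.1 − 14.7)/-3.1 = 0.503 s
Speed at end of phase 2 = 13.1 m/s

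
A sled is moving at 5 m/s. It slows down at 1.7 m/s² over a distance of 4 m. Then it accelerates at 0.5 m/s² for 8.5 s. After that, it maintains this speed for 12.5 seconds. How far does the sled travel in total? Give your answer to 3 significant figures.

146 m

Phase 1 (decelerating): v₀ = 5.00 m/s, a = -1.7 m/s².
v² = v₀² + 2aΔx = 5.00² + 2·-1.7·4 = 11.4 → v = 3.38 m/s
t = (v − v₀)/a = (3.38 − 5.00)/-1.7 = 0.955 s

Phase 2 (accelerating): v₀ = 3.38 m/s, a = 0.5 m/s².
v = v₀ + at = 3.38 + (0.5)(8.5) = 7.63 m/s
Δx = v₀t + ½at² = 3.38·8.5 + 0.5·0.5·8.5² = 46.8 m

Phase 3 (constant speed): v₀ = 7.63 m/s, a = 0 m/s².
v = v₀ + at = 7.63 + (0)(12.5) = 7.63 m/s
Δx = v₀t + ½at² = 7.63·12.5 + 0.5·0·12.5² = 95.3 m
Total distance = 4.00 + 46.8 + 95.3 = 146 m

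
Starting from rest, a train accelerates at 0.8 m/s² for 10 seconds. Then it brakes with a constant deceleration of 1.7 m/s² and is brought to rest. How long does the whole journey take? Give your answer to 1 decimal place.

14.7 s

Phase 1 (accelerating): v₀ = 0 m/s, a = 0.8 m/s².
v = v₀ + at = 0 + (0.8)(10) = 8.00 m/s
Δx = v₀t + ½at² = 0·10 + 0.5·0.8·10² = 40.0 m

Phase 2 (decelerating): v₀ = 8.00 m/s, a = -1.7 m/s².
v = v₀ + at → t = (0 − 8.00) / -1.7 = 4.71 s
v² = v₀² + 2aΔx → Δx = (0² − 8.00²)/(2·-1.7) = 18.8 m
Total time = 10.0 + 4.71 = 14.7 s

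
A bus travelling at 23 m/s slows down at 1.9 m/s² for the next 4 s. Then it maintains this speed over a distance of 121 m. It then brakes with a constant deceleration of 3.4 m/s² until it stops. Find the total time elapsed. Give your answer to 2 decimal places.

16.39 s

Phase 1 (decelerating): v₀ = 23.0 m/s, a = -1.9 m/s².
v = v₀ + at = 23.0 + (-1.9)(4) = 15.4 m/s
Δx = v₀t + ½at² = 23.0·4 + 0.5·-1.9·4² = 76.8 m

Phase 2 (constant speed): v₀ = 15.4 m/s, a = 0 m/s².
Constant speed: t = d/v = 121/15.4 = 7.86 s

Phase 3 (decelerating): v₀ = 15.4 m/s, a = -3.4 m/s².
v = v₀ + at → t = (0 − 15.4) / -3.4 = 4.53 s
v² = v₀² + 2aΔx → Δx = (0² − 15.4²)/(2·-3.4) = 34.9 m
Total time = 4.00 + 7.86 + 4.53 = 16.4 s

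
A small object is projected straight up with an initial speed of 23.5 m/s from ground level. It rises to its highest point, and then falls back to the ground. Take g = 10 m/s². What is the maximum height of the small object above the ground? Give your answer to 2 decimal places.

27.61 m

Phase 1 (rising): v₀ = 23.5 m/s, a = -10 m/s².
v = v₀ + at → t = (0 − 23.5) / -10 = 2.35 s
v² = v₀² + 2aΔx → Δx = (0² − 23.5²)/(2·-10) = 27.6 m
Maximum height = 27.6 m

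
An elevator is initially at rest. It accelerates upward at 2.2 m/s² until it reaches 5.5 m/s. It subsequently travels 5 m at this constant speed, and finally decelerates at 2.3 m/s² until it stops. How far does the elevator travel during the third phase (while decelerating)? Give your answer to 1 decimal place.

6.6 m

Phase 1 (accelerating): v₀ = 0 m/s, a = 2.2 m/s².
v = v₀ + at → t = (5.5 − 0) / 2.2 = 2.50 s
v² = v₀² + 2aΔx → Δx = (5.5² − 0²)/(2·2.2) = 6.87 m

Phase 2 (constant speed): v₀ = 5.50 m/s, a = 0 m/s².
Constant speed: t = d/v = 5/5.50 = 0.909 s

Phase 3 (decelerating): v₀ = 5.50 m/s, a = -2.3 m/s².
v = v₀ + at → t = (0 − 5.50) / -2.3 = 2.39 s
v² = v₀² + 2aΔx → Δx = (0² − 5.50²)/(2·-2.3) = 6.58 m
Distance in phase 3 = 6.58 m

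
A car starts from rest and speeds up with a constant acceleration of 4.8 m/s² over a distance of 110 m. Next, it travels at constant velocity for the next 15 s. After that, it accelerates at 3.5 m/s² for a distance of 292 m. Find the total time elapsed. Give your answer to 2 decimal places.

28.39 s

Phase 1 (accelerating): v₀ = 0 m/s, a = 4.8 m/s².
v² = v₀² + 2aΔx = 0² + 2·4.8·110 = 1060 → v = 32.5 m/s
t = (v − v₀)/a = (32.5 − 0)/4.8 = 6.77 s

Phase 2 (constant speed): v₀ = 32.5 m/s, a = 0 m/s².
v = v₀ + at = 32.5 + (0)(15) = 32.5 m/s
Δx = v₀t + ½at² = 32.5·15 + 0.5·0·15² = 487 m

Phase 3 (accelerating): v₀ = 32.5 m/s, a = 3.5 m/s².
v² = v₀² + 2aΔx = 32.5² + 2·3.5·292 = 3100 → v = 55.7 m/s
t = (v − v₀)/a = (55.7 − 32.5)/3.5 = 6.62 s
Total time = 6.77 + 15.0 + 6.62 = 28.4 s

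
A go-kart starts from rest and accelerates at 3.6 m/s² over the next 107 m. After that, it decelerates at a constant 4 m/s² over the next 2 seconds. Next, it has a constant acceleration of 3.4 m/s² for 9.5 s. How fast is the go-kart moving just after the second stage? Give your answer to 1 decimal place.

19.8 m/s

Phase 1 (accelerating): v₀ = 0 m/s, a = 3.6 m/s².
v² = v₀² + 2aΔx = 0² + 2·3.6·107 = 770 → v = 27.8 m/s
t = (v − v₀)/a = (27.8 − 0)/3.6 = 7.71 s

Phase 2 (decelerating): v₀ = 27.8 m/s, a = -4 m/s².
v = v₀ + at = 27.8 + (-4)(2) = 19.8 m/s
Δx = v₀t + ½at² = 27.8·2 + 0.5·-4·2² = 47.5 m
Speed at end of phase 2 = 19.8 m/s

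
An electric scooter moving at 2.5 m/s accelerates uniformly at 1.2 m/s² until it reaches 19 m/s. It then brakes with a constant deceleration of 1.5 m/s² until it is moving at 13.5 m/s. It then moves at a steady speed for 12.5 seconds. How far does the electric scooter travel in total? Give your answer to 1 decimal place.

376.1 m

Phase 1 (accelerating): v₀ = 2.50 m/s, a = 1.2 m/s².
v = v₀ + at → t = (19 − 2.50) / 1.2 = 13.8 s
v² = v₀² + 2aΔx → Δx = (19² − 2.50²)/(2·1.2) = 148 m

Phase 2 (decelerating): v₀ = 19.0 m/s, a = -1.5 m/s².
v = v₀ + at → t = (13.5 − 19.0) / -1.5 = 3.67 s
v² = v₀² + 2aΔx → Δx = (13.5² − 19.0²)/(2·-1.5) = 59.6 m

Phase 3 (constant speed): v₀ = 13.5 m/s, a = 0 m/s².
v = v₀ + at = 13.5 + (0)(12.5) = 13.5 m/s
Δx = v₀t + ½at² = 13.5·12.5 + 0.5·0·12.5² = 169 m
Total distance = 148 + 59.6 + 169 = 376 m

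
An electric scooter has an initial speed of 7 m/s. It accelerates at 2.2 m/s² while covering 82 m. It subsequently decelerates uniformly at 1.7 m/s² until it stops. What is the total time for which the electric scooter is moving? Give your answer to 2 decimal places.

Phase 1 (accelerating): v₀ = 7.00 m/s, a = 2.2 m/s².
v² = v₀² + 2aΔx = 7.00² + 2·2.2·82 = 410 → v = 20.2 m/s
t = (v − v₀)/a = (20.2 − 7.00)/2.2 = 6.02 s

Phase 2 (decelerating): v₀ = 20.2 m/s, a = -1.7 m/s².
v = v₀ + at → t = (0 − 20.2) / -1.7 = 11.9 s
v² = v₀² + 2aΔx → Δx = (0² − 20.2²)/(2·-1.7) = 121 m
Total time = 6.02 + 11.9 = 17.9 s

17.93 s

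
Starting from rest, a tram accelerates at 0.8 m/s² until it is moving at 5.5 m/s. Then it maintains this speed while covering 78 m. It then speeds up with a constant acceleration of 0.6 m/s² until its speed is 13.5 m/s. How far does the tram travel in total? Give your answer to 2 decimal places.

Phase 1 (accelerating): v₀ = 0 m/s, a = 0.8 m/s².
v = v₀ + at → t = (5.5 − 0) / 0.8 = 6.88 s
v² = v₀² + 2aΔx → Δx = (5.5² − 0²)/(2·0.8) = 18.9 m

Phase 2 (constant speed): v₀ = 5.50 m/s, a = 0 m/s².
Constant speed: t = d/v = 78/5.50 = 14.2 s

Phase 3 (accelerating): v₀ = 5.50 m/s, a = 0.6 m/s².
v = v₀ + at → t = (13.5 − 5.50) / 0.6 = 13.3 s
v² = v₀² + 2aΔx → Δx = (13.5² − 5.50²)/(2·0.6) = 127 m
Total distance = 18.9 + 78.0 + 127 = 224 m

223.57 m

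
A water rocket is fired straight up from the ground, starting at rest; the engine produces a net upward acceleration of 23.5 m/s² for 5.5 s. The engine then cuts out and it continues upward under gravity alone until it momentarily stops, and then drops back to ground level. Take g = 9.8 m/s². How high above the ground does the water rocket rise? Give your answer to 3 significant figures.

1210 m

Phase 1 (powered ascent): v₀ = 0 m/s, a = 23.5 m/s².
v = v₀ + at = 0 + (23.5)(5.5) = 129 m/s
Δx = v₀t + ½at² = 0·5.5 + 0.5·23.5·5.5² = 355 m

Phase 2 (coasting upward): v₀ = 129 m/s, a = -9.8 m/s².
v = v₀ + at → t = (0 − 129) / -9.8 = 13.2 s
v² = v₀² + 2aΔx → Δx = (0² − 129²)/(2·-9.8) = 852 m
Maximum height = 355 + 852 = 1210 m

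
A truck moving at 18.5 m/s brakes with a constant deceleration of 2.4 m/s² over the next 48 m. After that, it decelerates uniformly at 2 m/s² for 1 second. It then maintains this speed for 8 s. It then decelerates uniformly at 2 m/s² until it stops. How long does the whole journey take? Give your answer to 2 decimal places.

Phase 1 (decelerating): v₀ = 18.5 m/s, a = -2.4 m/s².
v² = v₀² + 2aΔx = 18.5² + 2·-2.4·48 = 112 → v = 10.6 m/s
t = (v − v₀)/a = (10.6 − 18.5)/-2.4 = 3.30 s

Phase 2 (decelerating): v₀ = 10.6 m/s, a = -2 m/s².
v = v₀ + at = 10.6 + (-2)(1) = 8.58 m/s
Δx = v₀t + ½at² = 10.6·1 + 0.5·-2·1² = 9.58 m

Phase 3 (constant speed): v₀ = 8.58 m/s, a = 0 m/s².
v = v₀ + at = 8.58 + (0)(8) = 8.58 m/s
Δx = v₀t + ½at² = 8.58·8 + 0.5·0·8² = 68.6 m

Phase 4 (decelerating): v₀ = 8.58 m/s, a = -2 m/s².
v = v₀ + at → t = (0 − 8.58) / -2 = 4.29 s
v² = v₀² + 2aΔx → Δx = (0² − 8.58²)/(2·-2) = 18.4 m
Total time = 3.30 + 1.00 + 8.00 + 4.29 = 16.6 s

16.59 s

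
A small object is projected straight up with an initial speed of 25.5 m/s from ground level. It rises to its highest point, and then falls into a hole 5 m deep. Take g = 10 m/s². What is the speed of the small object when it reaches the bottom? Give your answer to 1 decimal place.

Phase 1 (rising): v₀ = 25.5 m/s, a = -10 m/s².
v = v₀ + at → t = (0 − 25.5) / -10 = 2.55 s
v² = v₀² + 2aΔx → Δx = (0² − 25.5²)/(2·-10) = 32.5 m

Phase 2 (falling): v₀ = 0 m/s, a = -10 m/s².
Falls 37.5 m from rest: t = √(2·37.5/10) = 2.74 s; v = g·t = 27.4 m/s.
Final speed = 27.4 m/s

27.4 m/s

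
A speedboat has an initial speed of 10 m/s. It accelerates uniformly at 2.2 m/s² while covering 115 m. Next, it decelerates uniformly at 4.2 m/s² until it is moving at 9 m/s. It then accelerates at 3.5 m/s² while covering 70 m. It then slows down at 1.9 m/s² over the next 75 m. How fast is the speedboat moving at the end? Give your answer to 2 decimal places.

Phase 1 (accelerating): v₀ = 10.0 m/s, a = 2.2 m/s².
v² = v₀² + 2aΔx = 10.0² + 2·2.2·115 = 606 → v = 24.6 m/s
t = (v − v₀)/a = (24.6 − 10.0)/2.2 = 6.64 s

Phase 2 (decelerating): v₀ = 24.6 m/s, a = -4.2 m/s².
v = v₀ + at → t = (9 − 24.6) / -4.2 = 3.72 s
v² = v₀² + 2aΔx → Δx = (9² − 24.6²)/(2·-4.2) = 62.5 m

Phase 3 (accelerating): v₀ = 9.00 m/s, a = 3.5 m/s².
v² = v₀² + 2aΔx = 9.00² + 2·3.5·70 = 571 → v = 23.9 m/s
t = (v − v₀)/a = (23.9 − 9.00)/3.5 = 4.26 s

Phase 4 (decelerating): v₀ = 23.9 m/s, a = -1.9 m/s².
v² = v₀² + 2aΔx = 23.9² + 2·-1.9·75 = 286 → v = 16.9 m/s
t = (v − v₀)/a = (16.9 − 23.9)/-1.9 = 3.68 s
Final speed = 16.9 m/s

16.91 m/s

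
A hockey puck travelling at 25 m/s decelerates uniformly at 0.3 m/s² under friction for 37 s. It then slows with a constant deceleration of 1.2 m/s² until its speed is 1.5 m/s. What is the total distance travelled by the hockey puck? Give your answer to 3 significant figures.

Phase 1 (decelerating): v₀ = 25.0 m/s, a = -0.3 m/s².
v = v₀ + at = 25.0 + (-0.3)(37) = 13.9 m/s
Δx = v₀t + ½at² = 25.0·37 + 0.5·-0.3·37² = 720 m

Phase 2 (decelerating): v₀ = 13.9 m/s, a = -1.2 m/s².
v = v₀ + at → t = (1.5 − 13.9) / -1.2 = 10.3 s
v² = v₀² + 2aΔx → Δx = (1.5² − 13.9²)/(2·-1.2) = 79.6 m
Total distance = 720 + 79.6 = 799 m

799 m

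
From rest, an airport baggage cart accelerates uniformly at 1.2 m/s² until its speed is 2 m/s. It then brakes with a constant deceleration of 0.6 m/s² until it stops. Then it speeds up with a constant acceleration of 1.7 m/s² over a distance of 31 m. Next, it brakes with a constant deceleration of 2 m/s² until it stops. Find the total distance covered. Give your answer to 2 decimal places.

62.35 m

Phase 1 (accelerating): v₀ = 0 m/s, a = 1.2 m/s².
v = v₀ + at → t = (2 − 0) / 1.2 = 1.67 s
v² = v₀² + 2aΔx → Δx = (2² − 0²)/(2·1.2) = 1.67 m

Phase 2 (decelerating): v₀ = 2.00 m/s, a = -0.6 m/s².
v = v₀ + at → t = (0 − 2.00) / -0.6 = 3.33 s
v² = v₀² + 2aΔx → Δx = (0² − 2.00²)/(2·-0.6) = 3.33 m

Phase 3 (accelerating): v₀ = 0 m/s, a = 1.7 m/s².
v² = v₀² + 2aΔx = 0² + 2·1.7·31 = 105 → v = 10.3 m/s
t = (v − v₀)/a = (10.3 − 0)/1.7 = 6.04 s

Phase 4 (decelerating): v₀ = 10.3 m/s, a = -2 m/s².
v = v₀ + at → t = (0 − 10.3) / -2 = 5.13 s
v² = v₀² + 2aΔx → Δx = (0² − 10.3²)/(2·-2) = 26.3 m
Total distance = 1.67 + 3.33 + 31.0 + 26.3 = 62.3 m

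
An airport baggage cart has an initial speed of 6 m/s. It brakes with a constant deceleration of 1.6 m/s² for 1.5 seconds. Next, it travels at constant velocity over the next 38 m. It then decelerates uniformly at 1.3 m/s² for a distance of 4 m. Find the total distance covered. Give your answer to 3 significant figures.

Phase 1 (decelerating): v₀ = 6.00 m/s, a = -1.6 m/s².
v = v₀ + at = 6.00 + (-1.6)(1.5) = 3.60 m/s
Δx = v₀t + ½at² = 6.00·1.5 + 0.5·-1.6·1.5² = 7.20 m

Phase 2 (constant speed): v₀ = 3.60 m/s, a = 0 m/s².
Constant speed: t = d/v = 38/3.60 = 10.6 s

Phase 3 (decelerating): v₀ = 3.60 m/s, a = -1.3 m/s².
v² = v₀² + 2aΔx = 3.60² + 2·-1.3·4 = 2.56 → v = 1.60 m/s
t = (v − v₀)/a = (1.60 − 3.60)/-1.3 = 1.54 s
Total distance = 7.20 + 38.0 + 4.00 = 49.2 m

49.2 m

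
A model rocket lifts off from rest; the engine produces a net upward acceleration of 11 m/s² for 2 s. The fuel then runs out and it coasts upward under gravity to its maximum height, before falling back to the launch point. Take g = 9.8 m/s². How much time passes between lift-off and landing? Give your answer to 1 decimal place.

7.3 s

Phase 1 (powered ascent): v₀ = 0 m/s, a = 11 m/s².
v = v₀ + at = 0 + (11)(2) = 22.0 m/s
Δx = v₀t + ½at² = 0·2 + 0.5·11·2² = 22.0 m

Phase 2 (coasting upward): v₀ = 22.0 m/s, a = -9.8 m/s².
v = v₀ + at → t = (0 − 22.0) / -9.8 = 2.24 s
v² = v₀² + 2aΔx → Δx = (0² − 22.0²)/(2·-9.8) = 24.7 m

Phase 3 (free fall): v₀ = 0 m/s, a = -9.8 m/s².
Falls 46.7 m from rest: t = √(2·46.7/9.8) = 3.09 s; v = g·t = 30.3 m/s.
Total time = 2.00 + 2.24 + 3.09 = 7.33 s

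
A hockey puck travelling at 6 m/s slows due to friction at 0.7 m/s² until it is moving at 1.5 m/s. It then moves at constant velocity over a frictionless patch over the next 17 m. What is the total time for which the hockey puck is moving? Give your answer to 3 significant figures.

Phase 1 (decelerating): v₀ = 6.00 m/s, a = -0.7 m/s².
v = v₀ + at → t = (1.5 − 6.00) / -0.7 = 6.43 s
v² = v₀² + 2aΔx → Δx = (1.5² − 6.00²)/(2·-0.7) = 24.1 m

Phase 2 (constant speed): v₀ = 1.50 m/s, a = 0 m/s².
Constant speed: t = d/v = 17/1.50 = 11.3 s
Total time = 6.43 + 11.3 = 17.8 s

17.8 s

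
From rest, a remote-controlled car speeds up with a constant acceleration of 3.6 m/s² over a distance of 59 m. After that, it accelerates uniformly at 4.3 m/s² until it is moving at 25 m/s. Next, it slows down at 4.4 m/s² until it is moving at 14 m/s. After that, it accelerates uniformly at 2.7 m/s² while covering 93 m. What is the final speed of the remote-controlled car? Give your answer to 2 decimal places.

Phase 1 (accelerating): v₀ = 0 m/s, a = 3.6 m/s².
v² = v₀² + 2aΔx = 0² + 2·3.6·59 = 425 → v = 20.6 m/s
t = (v − v₀)/a = (20.6 − 0)/3.6 = 5.73 s

Phase 2 (accelerating): v₀ = 20.6 m/s, a = 4.3 m/s².
v = v₀ + at → t = (25 − 20.6) / 4.3 = 1.02 s
v² = v₀² + 2aΔx → Δx = (25² − 20.6²)/(2·4.3) = 23.3 m

Phase 3 (decelerating): v₀ = 25.0 m/s, a = -4.4 m/s².
v = v₀ + at → t = (14 − 25.0) / -4.4 = 2.50 s
v² = v₀² + 2aΔx → Δx = (14² − 25.0²)/(2·-4.4) = 48.7 m

Phase 4 (accelerating): v₀ = 14.0 m/s, a = 2.7 m/s².
v² = v₀² + 2aΔx = 14.0² + 2·2.7·93 = 698 → v = 26.4 m/s
t = (v − v₀)/a = (26.4 − 14.0)/2.7 = 4.60 s
Final speed = 26.4 m/s

26.42 m/s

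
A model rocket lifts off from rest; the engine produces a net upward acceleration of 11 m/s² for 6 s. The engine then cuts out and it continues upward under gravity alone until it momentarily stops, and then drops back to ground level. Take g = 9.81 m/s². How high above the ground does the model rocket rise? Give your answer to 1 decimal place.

420.0 m

Phase 1 (powered ascent): v₀ = 0 m/s, a = 11 m/s².
v = v₀ + at = 0 + (11)(6) = 66.0 m/s
Δx = v₀t + ½at² = 0·6 + 0.5·11·6² = 198 m

Phase 2 (coasting upward): v₀ = 66.0 m/s, a = -9.81 m/s².
v = v₀ + at → t = (0 − 66.0) / -9.81 = 6.73 s
v² = v₀² + 2aΔx → Δx = (0² − 66.0²)/(2·-9.81) = 222 m
Maximum height = 198 + 222 = 420 m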